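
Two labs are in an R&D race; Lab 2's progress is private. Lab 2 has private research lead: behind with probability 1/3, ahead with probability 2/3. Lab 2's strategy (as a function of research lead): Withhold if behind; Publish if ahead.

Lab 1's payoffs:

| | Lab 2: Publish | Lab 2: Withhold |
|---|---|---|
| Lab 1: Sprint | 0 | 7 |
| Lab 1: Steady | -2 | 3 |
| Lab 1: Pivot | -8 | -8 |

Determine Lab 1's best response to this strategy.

E[Sprint] = 1/3·(7) + 2/3·(0) = 7/3
E[Steady] = 1/3·(3) + 2/3·(-2) = -1/3
E[Pivot] = 1/3·(-8) + 2/3·(-8) = -8
Best response: Sprint (7/3 is the largest).

Sprint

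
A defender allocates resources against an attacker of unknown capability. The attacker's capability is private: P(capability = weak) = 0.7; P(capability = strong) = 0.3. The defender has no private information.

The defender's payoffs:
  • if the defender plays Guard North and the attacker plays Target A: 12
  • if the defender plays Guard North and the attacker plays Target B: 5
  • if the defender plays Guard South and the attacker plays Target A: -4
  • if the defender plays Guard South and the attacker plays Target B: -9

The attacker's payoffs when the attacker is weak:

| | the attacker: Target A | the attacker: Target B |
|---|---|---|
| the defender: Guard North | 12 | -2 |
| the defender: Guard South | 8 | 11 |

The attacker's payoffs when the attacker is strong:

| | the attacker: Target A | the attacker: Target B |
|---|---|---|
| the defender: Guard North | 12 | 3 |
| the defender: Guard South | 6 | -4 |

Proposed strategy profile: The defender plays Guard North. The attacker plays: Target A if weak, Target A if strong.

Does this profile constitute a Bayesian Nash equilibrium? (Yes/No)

A profile is a BNE iff every type of every player is best-responding given beliefs about the other side.
The defender plays Guard North: E[Guard North] = 0.7·(12) + 0.3·(12) = 12; E[Guard South] = -4. Best-responding. ✓
The attacker (capability weak), facing Guard North: Target A gives 12, Target B gives -2. Proposed Target A is best. ✓
The attacker (capability strong), facing Guard North: Target A gives 12, Target B gives 3. Proposed Target A is best. ✓

Yes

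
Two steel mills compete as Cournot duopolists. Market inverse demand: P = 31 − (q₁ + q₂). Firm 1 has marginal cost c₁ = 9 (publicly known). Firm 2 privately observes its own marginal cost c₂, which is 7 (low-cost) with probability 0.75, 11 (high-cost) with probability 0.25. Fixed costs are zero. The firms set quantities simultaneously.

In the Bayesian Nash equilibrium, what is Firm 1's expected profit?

49

Type-c best response for Firm 2: q₂(c) = (31 − c)/2 − q₁/2.
Firm 1 maximizes expected profit; its first-order condition is 31 − 2q₁ − E[q₂] − 9 = 0.
Substituting E[q₂] and solving: E[c₂] = 8, so q₁ = (31 − 2·9 + 8)/3 = 7.
E[P] = 31 − (q₁ + E[q₂]) = 16; Firm 1's expected profit = (E[P] − 9)·q₁ = (16 − 9)·7 = 49.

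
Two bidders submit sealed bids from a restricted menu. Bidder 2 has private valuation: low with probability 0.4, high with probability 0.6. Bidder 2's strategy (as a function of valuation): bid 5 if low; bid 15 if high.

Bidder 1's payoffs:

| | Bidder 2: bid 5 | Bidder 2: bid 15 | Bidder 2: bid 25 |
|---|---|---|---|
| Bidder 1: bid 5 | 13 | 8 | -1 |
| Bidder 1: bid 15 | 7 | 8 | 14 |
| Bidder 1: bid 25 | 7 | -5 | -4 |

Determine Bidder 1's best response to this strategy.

E[bid 5] = 0.4·(13) + 0.6·(8) = 10
E[bid 15] = 0.4·(7) + 0.6·(8) = 7.6
E[bid 25] = 0.4·(7) + 0.6·(-5) = -0.2
Best response: bid 5 (10 is the largest).

bid 5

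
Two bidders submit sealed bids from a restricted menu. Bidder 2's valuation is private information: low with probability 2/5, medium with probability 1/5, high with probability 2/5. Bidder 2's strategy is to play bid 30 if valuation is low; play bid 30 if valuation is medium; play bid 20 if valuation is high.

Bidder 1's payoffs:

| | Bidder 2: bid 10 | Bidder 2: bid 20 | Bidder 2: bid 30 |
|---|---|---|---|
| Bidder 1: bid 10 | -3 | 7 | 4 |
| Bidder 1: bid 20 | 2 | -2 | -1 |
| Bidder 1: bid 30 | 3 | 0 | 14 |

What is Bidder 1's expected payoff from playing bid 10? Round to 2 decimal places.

5.20

Take the expectation over Bidder 2's valuation, weighting each type's action by its prior probability.
E[bid 10] = 2/5·4 + 1/5·4 + 2/5·7 = 8/5 + 4/5 + 14/5 = 26/5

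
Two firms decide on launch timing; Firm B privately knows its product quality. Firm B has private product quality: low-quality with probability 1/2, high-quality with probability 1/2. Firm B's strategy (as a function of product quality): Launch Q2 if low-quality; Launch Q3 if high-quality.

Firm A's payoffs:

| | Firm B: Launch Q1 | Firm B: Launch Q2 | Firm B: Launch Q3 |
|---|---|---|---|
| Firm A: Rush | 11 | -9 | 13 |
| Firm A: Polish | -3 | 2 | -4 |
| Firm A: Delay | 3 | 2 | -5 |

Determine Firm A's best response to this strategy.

Compute Firm A's expected payoff for each action, taking the expectation over Firm B's type.
E[Rush] = 1/2·(-9) + 1/2·(13) = 2
E[Polish] = 1/2·(2) + 1/2·(-4) = -1
E[Delay] = 1/2·(2) + 1/2·(-5) = -3/2
Best response: Rush (2 is the largest).

Rush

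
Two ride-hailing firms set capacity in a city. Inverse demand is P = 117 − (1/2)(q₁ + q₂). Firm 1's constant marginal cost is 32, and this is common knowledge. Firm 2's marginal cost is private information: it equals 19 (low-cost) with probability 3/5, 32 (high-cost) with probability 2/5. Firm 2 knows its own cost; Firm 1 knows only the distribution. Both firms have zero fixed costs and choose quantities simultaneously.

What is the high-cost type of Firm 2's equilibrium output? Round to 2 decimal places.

Each type of Firm 2 best-responds to q₁; Firm 1 best-responds to the expected q₂ over Firm 2's types.
Firm 2 with cost c maximizes (117 − (1/2)(q₁+q₂) − c)·q₂, giving q₂(c) = (117 − c − (1/2)q₁).
E[c₂] = 3/5·19 + 2/5·32 = 24.2
Firm 1's FOC against E[q₂] yields q₁ = (117 − 2·32 + E[c₂])/(3/2) = (117 − 64 + 24.2)/(3/2) = 51.4667.
q₂(high-cost) = (117 − 32 − (1/2)·51.4667) = 59.2667.

59.27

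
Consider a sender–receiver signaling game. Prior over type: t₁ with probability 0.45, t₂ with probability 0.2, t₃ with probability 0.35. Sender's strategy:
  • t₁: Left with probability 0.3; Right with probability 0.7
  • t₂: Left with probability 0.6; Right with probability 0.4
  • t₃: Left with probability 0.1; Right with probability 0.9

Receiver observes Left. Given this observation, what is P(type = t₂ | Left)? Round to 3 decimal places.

0.414

Apply Bayes' rule using the sender's strategy as the likelihood.
P(Left) = 0.45·0.3 + 0.2·0.6 + 0.35·0.1 = 0.29
P(t₂ | Left) = (0.2·0.6) / 0.29 = 0.12 / 0.29 = 0.413793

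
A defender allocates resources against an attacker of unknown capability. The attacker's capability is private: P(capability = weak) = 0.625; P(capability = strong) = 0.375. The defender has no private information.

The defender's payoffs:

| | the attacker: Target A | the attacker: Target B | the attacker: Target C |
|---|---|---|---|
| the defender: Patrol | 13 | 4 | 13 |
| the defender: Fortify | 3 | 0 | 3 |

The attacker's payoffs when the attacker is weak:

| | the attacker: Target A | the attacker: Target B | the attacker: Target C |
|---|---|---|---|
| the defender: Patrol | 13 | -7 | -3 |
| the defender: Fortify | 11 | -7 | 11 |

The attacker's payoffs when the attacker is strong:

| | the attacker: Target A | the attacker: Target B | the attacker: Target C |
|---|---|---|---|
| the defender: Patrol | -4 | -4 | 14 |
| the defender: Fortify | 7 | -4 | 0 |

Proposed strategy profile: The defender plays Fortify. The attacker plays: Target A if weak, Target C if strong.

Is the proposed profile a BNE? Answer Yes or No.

A profile is a BNE iff every type of every player is best-responding given beliefs about the other side.
The defender plays Fortify: E[Fortify] = 0.625·(3) + 0.375·(3) = 3; E[Patrol] = 13. Not best-responding. ✗
The attacker (capability weak), facing Fortify: Target A gives 11, Target B gives -7, Target C gives 11. Proposed Target A is best. ✓
The attacker (capability strong), facing Fortify: Target A gives 7, Target B gives -4, Target C gives 0. Proposed Target C is not best — profitable deviation exists. ✗

No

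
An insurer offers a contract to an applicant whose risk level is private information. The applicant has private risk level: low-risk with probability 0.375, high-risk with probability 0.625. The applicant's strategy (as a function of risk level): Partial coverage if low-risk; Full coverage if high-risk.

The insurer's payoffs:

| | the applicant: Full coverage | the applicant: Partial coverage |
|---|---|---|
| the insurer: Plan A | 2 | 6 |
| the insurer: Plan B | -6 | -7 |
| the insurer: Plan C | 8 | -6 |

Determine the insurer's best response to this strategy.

Compute the insurer's expected payoff for each action, taking the expectation over the applicant's type.
E[Plan A] = 0.375·(6) + 0.625·(2) = 3.5
E[Plan B] = 0.375·(-7) + 0.625·(-6) = -6.375
E[Plan C] = 0.375·(-6) + 0.625·(8) = 2.75
Best response: Plan A (3.5 is the largest).

Plan A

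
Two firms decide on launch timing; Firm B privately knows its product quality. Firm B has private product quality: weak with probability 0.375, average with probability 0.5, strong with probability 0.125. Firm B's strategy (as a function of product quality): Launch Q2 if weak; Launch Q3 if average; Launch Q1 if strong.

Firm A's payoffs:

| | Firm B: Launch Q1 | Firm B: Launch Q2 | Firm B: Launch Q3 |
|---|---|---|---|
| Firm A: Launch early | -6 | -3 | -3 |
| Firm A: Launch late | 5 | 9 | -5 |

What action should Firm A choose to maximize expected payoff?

Launch late

E[Launch early] = 0.375·(-3) + 0.5·(-3) + 0.125·(-6) = -3.375
E[Launch late] = 0.375·(9) + 0.5·(-5) + 0.125·(5) = 1.5
Best response: Launch late (1.5 is the largest).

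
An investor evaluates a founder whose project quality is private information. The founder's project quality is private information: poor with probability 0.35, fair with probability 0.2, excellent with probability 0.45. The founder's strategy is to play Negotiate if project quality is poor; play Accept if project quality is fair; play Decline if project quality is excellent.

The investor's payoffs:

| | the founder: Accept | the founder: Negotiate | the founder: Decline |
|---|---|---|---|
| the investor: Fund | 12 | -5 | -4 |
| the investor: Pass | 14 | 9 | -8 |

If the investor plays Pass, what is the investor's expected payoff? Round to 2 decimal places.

Take the expectation over the founder's project quality, weighting each type's action by its prior probability.
E[Pass] = 0.35·9 + 0.2·14 + 0.45·(-8) = 3.15 + 2.8 + (-3.6) = 2.35

2.35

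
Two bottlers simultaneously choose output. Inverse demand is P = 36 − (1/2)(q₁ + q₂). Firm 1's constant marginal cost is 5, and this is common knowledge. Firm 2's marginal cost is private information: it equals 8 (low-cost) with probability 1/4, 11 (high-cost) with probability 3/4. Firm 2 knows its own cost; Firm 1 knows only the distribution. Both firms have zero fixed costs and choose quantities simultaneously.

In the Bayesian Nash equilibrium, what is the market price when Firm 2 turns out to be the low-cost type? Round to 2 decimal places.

15.96

Firm 2 with cost c maximizes (36 − (1/2)(q₁+q₂) − c)·q₂, giving q₂(c) = (36 − c − (1/2)q₁).
E[c₂] = 1/4·8 + 3/4·11 = 10.25
Firm 1's FOC against E[q₂] yields q₁ = (36 − 2·5 + E[c₂])/(3/2) = (36 − 10 + 10.25)/(3/2) = 24.1667.
q₂(low-cost) = 15.9167, so P = 36 − (1/2)·(24.1667 + 15.9167) = 15.9583.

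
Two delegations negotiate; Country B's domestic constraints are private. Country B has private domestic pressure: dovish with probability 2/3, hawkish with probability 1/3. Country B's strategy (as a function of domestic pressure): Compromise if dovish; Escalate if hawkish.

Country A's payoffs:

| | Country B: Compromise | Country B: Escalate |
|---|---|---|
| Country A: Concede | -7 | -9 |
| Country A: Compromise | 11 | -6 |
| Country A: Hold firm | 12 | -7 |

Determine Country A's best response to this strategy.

E[Concede] = 2/3·(-7) + 1/3·(-9) = -23/3
E[Compromise] = 2/3·(11) + 1/3·(-6) = 16/3
E[Hold firm] = 2/3·(12) + 1/3·(-7) = 17/3
Best response: Hold firm (17/3 is the largest).

Hold firm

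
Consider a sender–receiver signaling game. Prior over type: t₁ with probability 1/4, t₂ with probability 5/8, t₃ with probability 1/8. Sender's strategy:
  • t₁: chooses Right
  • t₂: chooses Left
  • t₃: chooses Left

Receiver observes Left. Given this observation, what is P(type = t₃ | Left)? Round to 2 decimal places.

0.17

Apply Bayes' rule using the sender's strategy as the likelihood.
P(Left) = (1/4)·0 + (5/8)·1 + (1/8)·1 = 3/4
P(t₃ | Left) = ((1/8)·1) / (3/4) = (1/8) / (3/4) = 1/6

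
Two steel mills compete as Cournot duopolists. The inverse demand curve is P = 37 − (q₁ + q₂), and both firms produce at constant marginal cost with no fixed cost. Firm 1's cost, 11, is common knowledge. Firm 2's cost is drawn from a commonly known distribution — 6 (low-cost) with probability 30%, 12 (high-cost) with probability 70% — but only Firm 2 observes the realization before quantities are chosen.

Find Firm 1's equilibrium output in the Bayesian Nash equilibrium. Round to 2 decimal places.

Type-c best response for Firm 2: q₂(c) = (37 − c)/2 − q₁/2.
Firm 1 maximizes expected profit; its first-order condition is 37 − 2q₁ − E[q₂] − 11 = 0.
Substituting E[q₂] and solving: E[c₂] = 10.2, so q₁ = (37 − 2·11 + 10.2)/3 = 8.4.

8.40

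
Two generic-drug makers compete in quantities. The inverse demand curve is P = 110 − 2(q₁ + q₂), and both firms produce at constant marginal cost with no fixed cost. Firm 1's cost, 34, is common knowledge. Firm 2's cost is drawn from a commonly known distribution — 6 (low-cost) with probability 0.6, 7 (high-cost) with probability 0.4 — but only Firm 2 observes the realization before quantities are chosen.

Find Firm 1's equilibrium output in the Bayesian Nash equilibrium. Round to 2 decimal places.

Type-c best response for Firm 2: q₂(c) = (110 − c)/4 − q₁/2.
Firm 1 maximizes expected profit; its first-order condition is 110 − 4q₁ − 2E[q₂] − 34 = 0.
Substituting E[q₂] and solving: E[c₂] = 6.4, so q₁ = (110 − 2·34 + 6.4)/6 = 8.06667.

8.07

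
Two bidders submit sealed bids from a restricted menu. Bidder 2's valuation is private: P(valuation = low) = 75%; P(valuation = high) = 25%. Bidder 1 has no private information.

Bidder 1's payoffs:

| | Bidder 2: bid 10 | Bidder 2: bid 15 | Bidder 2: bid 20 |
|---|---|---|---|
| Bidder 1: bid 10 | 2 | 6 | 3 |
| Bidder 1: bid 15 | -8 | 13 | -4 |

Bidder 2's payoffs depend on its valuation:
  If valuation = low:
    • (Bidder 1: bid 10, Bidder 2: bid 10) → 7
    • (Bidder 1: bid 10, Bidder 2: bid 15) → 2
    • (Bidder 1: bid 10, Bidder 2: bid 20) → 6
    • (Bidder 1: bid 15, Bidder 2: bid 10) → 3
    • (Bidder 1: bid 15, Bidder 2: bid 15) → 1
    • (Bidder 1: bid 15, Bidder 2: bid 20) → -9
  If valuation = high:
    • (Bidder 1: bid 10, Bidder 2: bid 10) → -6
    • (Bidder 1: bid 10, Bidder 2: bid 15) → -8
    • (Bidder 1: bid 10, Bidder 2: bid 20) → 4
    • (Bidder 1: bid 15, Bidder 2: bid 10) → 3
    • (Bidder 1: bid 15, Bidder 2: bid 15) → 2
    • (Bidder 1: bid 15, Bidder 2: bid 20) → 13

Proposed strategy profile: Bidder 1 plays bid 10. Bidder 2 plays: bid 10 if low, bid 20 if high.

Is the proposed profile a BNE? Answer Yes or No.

Yes

A profile is a BNE iff every type of every player is best-responding given beliefs about the other side.
Bidder 1 plays bid 10: E[bid 10] = 0.75·(2) + 0.25·(3) = 2.25; E[bid 15] = -7. Best-responding. ✓
Bidder 2 (valuation low), facing bid 10: bid 10 gives 7, bid 15 gives 2, bid 20 gives 6. Proposed bid 10 is best. ✓
Bidder 2 (valuation high), facing bid 10: bid 10 gives -6, bid 15 gives -8, bid 20 gives 4. Proposed bid 20 is best. ✓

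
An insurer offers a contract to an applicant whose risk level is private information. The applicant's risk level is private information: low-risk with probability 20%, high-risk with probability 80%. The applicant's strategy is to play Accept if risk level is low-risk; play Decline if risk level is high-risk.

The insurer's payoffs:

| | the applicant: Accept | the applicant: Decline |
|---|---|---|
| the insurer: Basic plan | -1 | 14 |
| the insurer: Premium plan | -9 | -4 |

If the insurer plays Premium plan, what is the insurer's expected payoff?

-5

Take the expectation over the applicant's risk level, weighting each type's action by its prior probability.
E[Premium plan] = 0.2·(-9) + 0.8·(-4) = (-1.8) + (-3.2) = -5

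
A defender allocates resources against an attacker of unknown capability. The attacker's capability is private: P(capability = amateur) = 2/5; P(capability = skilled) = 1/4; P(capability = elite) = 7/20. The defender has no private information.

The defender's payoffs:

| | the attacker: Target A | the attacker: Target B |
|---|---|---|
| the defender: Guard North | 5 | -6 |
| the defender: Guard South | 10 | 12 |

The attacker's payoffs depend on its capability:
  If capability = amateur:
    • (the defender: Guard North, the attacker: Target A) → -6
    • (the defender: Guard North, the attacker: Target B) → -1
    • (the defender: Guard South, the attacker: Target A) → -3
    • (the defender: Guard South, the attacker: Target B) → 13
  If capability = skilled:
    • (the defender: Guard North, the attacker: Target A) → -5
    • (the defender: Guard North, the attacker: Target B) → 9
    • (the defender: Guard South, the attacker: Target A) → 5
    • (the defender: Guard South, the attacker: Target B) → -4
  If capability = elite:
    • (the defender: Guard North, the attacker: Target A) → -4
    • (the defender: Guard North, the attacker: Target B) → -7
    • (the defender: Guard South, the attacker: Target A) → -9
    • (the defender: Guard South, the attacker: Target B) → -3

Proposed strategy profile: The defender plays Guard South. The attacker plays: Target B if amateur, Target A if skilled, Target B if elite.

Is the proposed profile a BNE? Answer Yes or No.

Yes

A profile is a BNE iff every type of every player is best-responding given beliefs about the other side.
The defender plays Guard South: E[Guard South] = 2/5·(12) + 1/4·(10) + 7/20·(12) = 23/2; E[Guard North] = -13/4. Best-responding. ✓
The attacker (capability amateur), facing Guard South: Target A gives -3, Target B gives 13. Proposed Target B is best. ✓
The attacker (capability skilled), facing Guard South: Target A gives 5, Target B gives -4. Proposed Target A is best. ✓
The attacker (capability elite), facing Guard South: Target A gives -9, Target B gives -3. Proposed Target B is best. ✓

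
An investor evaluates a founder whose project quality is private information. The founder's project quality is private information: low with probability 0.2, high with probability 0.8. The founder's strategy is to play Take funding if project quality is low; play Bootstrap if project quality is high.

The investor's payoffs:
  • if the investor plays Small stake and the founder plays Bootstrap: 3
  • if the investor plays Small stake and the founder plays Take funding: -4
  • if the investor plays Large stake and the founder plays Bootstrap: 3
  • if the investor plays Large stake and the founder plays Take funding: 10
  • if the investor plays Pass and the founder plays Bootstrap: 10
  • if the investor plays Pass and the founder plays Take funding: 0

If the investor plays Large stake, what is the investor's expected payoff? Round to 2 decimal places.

4.40

Take the expectation over the founder's project quality, weighting each type's action by its prior probability.
E[Large stake] = 0.2·10 + 0.8·3 = 2 + 2.4 = 4.4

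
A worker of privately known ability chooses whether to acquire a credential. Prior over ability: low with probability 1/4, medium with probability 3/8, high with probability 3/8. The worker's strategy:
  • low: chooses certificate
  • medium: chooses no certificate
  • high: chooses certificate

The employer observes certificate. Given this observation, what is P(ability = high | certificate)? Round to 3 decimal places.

0.600

Apply Bayes' rule using the sender's strategy as the likelihood.
P(certificate) = (1/4)·1 + (3/8)·0 + (3/8)·1 = 5/8
P(high | certificate) = ((3/8)·1) / (5/8) = (3/8) / (5/8) = 3/5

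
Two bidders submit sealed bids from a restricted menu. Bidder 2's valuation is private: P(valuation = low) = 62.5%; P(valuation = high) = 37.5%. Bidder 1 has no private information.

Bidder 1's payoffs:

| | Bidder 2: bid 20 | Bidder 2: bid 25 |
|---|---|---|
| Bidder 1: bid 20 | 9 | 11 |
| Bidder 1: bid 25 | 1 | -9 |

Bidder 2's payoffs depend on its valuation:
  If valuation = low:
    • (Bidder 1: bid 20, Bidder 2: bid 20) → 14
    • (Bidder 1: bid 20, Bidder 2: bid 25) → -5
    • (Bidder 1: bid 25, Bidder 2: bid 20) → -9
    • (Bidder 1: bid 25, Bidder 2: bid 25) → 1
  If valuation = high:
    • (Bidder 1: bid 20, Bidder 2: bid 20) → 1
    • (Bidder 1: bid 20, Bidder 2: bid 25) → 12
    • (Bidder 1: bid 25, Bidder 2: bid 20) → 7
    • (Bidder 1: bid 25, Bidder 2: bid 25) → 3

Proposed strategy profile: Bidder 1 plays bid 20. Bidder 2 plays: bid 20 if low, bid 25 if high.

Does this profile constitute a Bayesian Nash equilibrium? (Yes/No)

Bidder 1 plays bid 20: E[bid 20] = 0.625·(9) + 0.375·(11) = 9.75; E[bid 25] = -2.75. Best-responding. ✓
Bidder 2 (valuation low), facing bid 20: bid 20 gives 14, bid 25 gives -5. Proposed bid 20 is best. ✓
Bidder 2 (valuation high), facing bid 20: bid 20 gives 1, bid 25 gives 12. Proposed bid 25 is best. ✓

Yes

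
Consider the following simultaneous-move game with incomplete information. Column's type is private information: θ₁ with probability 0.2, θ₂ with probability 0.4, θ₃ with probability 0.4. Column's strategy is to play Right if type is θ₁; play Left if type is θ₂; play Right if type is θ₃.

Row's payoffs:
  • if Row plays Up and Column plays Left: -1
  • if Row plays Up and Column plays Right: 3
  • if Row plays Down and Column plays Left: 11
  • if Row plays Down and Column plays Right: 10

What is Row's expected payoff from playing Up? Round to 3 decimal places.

Take the expectation over Column's type, weighting each type's action by its prior probability.
E[Up] = 0.2·3 + 0.4·(-1) + 0.4·3 = 0.6 + (-0.4) + 1.2 = 1.4

1.400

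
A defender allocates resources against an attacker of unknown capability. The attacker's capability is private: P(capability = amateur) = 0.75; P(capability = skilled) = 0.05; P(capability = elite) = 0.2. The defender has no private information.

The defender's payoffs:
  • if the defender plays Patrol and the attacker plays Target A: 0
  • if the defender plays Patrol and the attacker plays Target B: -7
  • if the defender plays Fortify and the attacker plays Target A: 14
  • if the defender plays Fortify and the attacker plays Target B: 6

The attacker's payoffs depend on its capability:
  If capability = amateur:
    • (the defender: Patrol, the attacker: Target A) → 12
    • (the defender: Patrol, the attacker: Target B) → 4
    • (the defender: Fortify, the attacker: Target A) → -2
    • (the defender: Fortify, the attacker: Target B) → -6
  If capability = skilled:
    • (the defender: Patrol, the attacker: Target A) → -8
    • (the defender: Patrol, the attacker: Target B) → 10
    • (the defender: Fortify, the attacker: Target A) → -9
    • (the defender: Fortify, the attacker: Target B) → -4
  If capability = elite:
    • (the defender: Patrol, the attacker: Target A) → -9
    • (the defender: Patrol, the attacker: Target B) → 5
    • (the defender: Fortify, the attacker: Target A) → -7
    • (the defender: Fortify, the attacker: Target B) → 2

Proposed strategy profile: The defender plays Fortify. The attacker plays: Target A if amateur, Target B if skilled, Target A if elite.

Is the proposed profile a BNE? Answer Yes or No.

No

The defender plays Fortify: E[Fortify] = 0.75·(14) + 0.05·(6) + 0.2·(14) = 13.6; E[Patrol] = -0.35. Best-responding. ✓
The attacker (capability amateur), facing Fortify: Target A gives -2, Target B gives -6. Proposed Target A is best. ✓
The attacker (capability skilled), facing Fortify: Target A gives -9, Target B gives -4. Proposed Target B is best. ✓
The attacker (capability elite), facing Fortify: Target A gives -7, Target B gives 2. Proposed Target A is not best — profitable deviation exists. ✗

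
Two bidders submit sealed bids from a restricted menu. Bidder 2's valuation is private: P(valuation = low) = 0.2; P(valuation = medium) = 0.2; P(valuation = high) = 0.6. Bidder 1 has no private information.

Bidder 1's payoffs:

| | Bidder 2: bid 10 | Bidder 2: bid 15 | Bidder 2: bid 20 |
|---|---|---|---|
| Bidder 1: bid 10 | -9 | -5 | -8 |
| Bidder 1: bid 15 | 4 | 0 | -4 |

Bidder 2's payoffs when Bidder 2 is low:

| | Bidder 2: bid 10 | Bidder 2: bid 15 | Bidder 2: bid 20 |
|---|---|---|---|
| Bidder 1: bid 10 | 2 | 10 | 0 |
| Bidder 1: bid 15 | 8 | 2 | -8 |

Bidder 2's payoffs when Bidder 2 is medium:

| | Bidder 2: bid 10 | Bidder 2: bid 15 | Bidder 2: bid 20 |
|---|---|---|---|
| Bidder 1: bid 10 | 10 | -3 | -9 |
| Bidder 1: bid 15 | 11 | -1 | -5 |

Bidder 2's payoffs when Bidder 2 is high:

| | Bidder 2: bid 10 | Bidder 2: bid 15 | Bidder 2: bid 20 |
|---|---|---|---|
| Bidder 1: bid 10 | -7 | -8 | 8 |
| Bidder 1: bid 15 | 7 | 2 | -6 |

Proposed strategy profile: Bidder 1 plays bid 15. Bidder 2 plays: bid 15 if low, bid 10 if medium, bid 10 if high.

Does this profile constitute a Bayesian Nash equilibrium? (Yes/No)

A profile is a BNE iff every type of every player is best-responding given beliefs about the other side.
Bidder 1 plays bid 15: E[bid 15] = 0.2·(0) + 0.2·(4) + 0.6·(4) = 3.2; E[bid 10] = -8.2. Best-responding. ✓
Bidder 2 (valuation low), facing bid 15: bid 10 gives 8, bid 15 gives 2, bid 20 gives -8. Proposed bid 15 is not best — profitable deviation exists. ✗
Bidder 2 (valuation medium), facing bid 15: bid 10 gives 11, bid 15 gives -1, bid 20 gives -5. Proposed bid 10 is best. ✓
Bidder 2 (valuation high), facing bid 15: bid 10 gives 7, bid 15 gives 2, bid 20 gives -6. Proposed bid 10 is best. ✓

No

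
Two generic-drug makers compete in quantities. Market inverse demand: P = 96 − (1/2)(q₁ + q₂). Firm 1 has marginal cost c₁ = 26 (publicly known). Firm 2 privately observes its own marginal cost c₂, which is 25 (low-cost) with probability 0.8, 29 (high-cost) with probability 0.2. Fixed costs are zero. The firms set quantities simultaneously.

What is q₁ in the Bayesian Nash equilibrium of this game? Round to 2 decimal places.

Firm 2 with cost c maximizes (96 − (1/2)(q₁+q₂) − c)·q₂, giving q₂(c) = (96 − c − (1/2)q₁).
E[c₂] = 0.8·25 + 0.2·29 = 25.8
Firm 1's FOC against E[q₂] yields q₁ = (96 − 2·26 + E[c₂])/(3/2) = (96 − 52 + 25.8)/(3/2) = 46.5333.

46.53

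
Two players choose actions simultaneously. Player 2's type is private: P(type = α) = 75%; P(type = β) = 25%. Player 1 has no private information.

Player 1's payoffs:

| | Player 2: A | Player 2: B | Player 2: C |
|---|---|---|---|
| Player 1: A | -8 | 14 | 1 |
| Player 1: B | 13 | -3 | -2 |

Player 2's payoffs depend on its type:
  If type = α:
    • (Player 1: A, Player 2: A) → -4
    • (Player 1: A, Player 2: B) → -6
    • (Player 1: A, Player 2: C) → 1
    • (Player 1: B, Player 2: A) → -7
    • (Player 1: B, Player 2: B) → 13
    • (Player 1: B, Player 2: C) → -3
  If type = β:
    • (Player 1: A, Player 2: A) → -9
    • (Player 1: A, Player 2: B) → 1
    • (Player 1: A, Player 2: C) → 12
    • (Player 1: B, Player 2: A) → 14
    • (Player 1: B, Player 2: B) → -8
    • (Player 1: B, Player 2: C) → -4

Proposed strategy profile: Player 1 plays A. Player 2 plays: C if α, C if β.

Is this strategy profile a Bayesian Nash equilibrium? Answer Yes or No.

A profile is a BNE iff every type of every player is best-responding given beliefs about the other side.
Player 1 plays A: E[A] = 0.75·(1) + 0.25·(1) = 1; E[B] = -2. Best-responding. ✓
Player 2 (type α), facing A: A gives -4, B gives -6, C gives 1. Proposed C is best. ✓
Player 2 (type β), facing A: A gives -9, B gives 1, C gives 12. Proposed C is best. ✓

Yes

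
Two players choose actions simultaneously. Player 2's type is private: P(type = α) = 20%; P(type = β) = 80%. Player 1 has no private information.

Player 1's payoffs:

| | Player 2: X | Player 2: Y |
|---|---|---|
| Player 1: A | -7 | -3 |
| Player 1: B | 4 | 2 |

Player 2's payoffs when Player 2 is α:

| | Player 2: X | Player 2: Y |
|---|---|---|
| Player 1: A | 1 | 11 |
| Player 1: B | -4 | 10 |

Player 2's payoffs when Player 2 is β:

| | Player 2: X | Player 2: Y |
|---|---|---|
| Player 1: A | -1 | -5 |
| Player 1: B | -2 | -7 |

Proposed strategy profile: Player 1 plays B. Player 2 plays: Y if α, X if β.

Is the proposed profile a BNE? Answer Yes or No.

Yes

A profile is a BNE iff every type of every player is best-responding given beliefs about the other side.
Player 1 plays B: E[B] = 0.2·(2) + 0.8·(4) = 3.6; E[A] = -6.2. Best-responding. ✓
Player 2 (type α), facing B: X gives -4, Y gives 10. Proposed Y is best. ✓
Player 2 (type β), facing B: X gives -2, Y gives -7. Proposed X is best. ✓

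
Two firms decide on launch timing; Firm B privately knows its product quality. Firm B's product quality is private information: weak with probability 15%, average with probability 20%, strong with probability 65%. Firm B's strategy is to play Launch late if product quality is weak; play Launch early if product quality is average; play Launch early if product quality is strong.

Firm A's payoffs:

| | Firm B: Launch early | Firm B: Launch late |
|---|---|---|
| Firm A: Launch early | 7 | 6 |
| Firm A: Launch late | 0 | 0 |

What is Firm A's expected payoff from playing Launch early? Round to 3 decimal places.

6.850

Take the expectation over Firm B's product quality, weighting each type's action by its prior probability.
E[Launch early] = 0.15·6 + 0.2·7 + 0.65·7 = 0.9 + 1.4 + 4.55 = 6.85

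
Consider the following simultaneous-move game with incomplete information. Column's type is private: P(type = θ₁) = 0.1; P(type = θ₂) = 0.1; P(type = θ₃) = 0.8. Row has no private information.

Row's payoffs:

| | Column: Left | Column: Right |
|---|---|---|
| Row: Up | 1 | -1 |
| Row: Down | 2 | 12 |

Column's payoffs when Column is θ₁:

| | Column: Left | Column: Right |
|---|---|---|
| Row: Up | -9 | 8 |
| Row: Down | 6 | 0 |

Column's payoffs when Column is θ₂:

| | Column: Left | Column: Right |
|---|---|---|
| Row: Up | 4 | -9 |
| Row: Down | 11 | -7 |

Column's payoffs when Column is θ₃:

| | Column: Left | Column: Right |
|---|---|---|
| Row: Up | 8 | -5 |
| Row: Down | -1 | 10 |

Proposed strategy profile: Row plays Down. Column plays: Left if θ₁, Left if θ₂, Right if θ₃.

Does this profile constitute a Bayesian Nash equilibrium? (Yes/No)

Yes

Row plays Down: E[Down] = 0.1·(2) + 0.1·(2) + 0.8·(12) = 10; E[Up] = -0.6. Best-responding. ✓
Column (type θ₁), facing Down: Left gives 6, Right gives 0. Proposed Left is best. ✓
Column (type θ₂), facing Down: Left gives 11, Right gives -7. Proposed Left is best. ✓
Column (type θ₃), facing Down: Left gives -1, Right gives 10. Proposed Right is best. ✓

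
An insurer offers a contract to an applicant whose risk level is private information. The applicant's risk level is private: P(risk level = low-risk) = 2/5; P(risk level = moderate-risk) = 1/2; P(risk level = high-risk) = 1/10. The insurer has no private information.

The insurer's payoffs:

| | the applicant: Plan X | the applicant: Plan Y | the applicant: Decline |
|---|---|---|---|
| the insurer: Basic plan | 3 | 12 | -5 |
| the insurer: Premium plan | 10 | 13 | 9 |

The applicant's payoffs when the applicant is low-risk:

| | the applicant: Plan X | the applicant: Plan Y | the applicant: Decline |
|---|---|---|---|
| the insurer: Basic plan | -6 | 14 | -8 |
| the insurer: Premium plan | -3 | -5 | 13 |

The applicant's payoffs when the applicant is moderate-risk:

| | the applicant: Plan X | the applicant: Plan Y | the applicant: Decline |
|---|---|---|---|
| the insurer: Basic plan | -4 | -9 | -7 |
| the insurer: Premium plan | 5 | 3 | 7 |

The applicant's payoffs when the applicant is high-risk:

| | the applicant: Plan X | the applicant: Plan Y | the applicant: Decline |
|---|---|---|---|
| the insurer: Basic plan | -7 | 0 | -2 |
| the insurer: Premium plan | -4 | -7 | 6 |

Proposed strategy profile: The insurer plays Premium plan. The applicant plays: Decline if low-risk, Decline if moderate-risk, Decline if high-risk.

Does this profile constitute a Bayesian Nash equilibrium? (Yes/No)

A profile is a BNE iff every type of every player is best-responding given beliefs about the other side.
The insurer plays Premium plan: E[Premium plan] = 2/5·(9) + 1/2·(9) + 1/10·(9) = 9; E[Basic plan] = -5. Best-responding. ✓
The applicant (risk level low-risk), facing Premium plan: Plan X gives -3, Plan Y gives -5, Decline gives 13. Proposed Decline is best. ✓
The applicant (risk level moderate-risk), facing Premium plan: Plan X gives 5, Plan Y gives 3, Decline gives 7. Proposed Decline is best. ✓
The applicant (risk level high-risk), facing Premium plan: Plan X gives -4, Plan Y gives -7, Decline gives 6. Proposed Decline is best. ✓

Yes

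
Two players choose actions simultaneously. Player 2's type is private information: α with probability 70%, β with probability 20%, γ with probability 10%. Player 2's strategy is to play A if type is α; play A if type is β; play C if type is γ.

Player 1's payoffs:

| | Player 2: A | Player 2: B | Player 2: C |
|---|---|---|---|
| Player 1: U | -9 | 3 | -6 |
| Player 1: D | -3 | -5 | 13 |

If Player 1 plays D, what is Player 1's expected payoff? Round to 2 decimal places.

-1.40

E[D] = 0.7·(-3) + 0.2·(-3) + 0.1·13 = (-2.1) + (-0.6) + 1.3 = -1.4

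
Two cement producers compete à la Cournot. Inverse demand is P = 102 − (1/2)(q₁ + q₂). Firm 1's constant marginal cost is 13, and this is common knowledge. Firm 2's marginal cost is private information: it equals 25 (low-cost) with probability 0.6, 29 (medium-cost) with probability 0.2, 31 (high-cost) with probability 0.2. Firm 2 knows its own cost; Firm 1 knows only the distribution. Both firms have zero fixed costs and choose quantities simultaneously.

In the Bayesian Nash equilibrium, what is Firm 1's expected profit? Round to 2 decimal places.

2357.56

Type-c best response for Firm 2: q₂(c) = (102 − c) − q₁/2.
Firm 1 maximizes expected profit; its first-order condition is 102 − q₁ − (1/2)E[q₂] − 13 = 0.
Substituting E[q₂] and solving: E[c₂] = 27, so q₁ = (102 − 2·13 + 27)/(3/2) = 68.6667.
E[P] = 102 − (1/2)·(q₁ + E[q₂]) = 47.3333; Firm 1's expected profit = (E[P] − 13)·q₁ = (47.3333 − 13)·68.6667 = 2357.56.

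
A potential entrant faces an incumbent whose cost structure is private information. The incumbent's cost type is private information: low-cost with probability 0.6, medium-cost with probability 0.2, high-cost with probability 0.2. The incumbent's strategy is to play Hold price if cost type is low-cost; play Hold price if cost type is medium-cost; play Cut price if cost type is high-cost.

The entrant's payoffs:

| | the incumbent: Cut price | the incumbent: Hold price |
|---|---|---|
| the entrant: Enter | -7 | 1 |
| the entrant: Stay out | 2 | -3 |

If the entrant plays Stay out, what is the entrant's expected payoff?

-2

E[Stay out] = 0.6·(-3) + 0.2·(-3) + 0.2·2 = (-1.8) + (-0.6) + 0.4 = -2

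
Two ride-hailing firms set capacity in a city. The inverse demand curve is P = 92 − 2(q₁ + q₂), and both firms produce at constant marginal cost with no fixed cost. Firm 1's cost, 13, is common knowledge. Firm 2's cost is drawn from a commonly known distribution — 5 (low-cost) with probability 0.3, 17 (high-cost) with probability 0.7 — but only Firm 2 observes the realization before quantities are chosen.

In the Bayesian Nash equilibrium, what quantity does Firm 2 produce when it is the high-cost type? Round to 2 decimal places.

12.13

Each type of Firm 2 best-responds to q₁; Firm 1 best-responds to the expected q₂ over Firm 2's types.
Firm 2 with cost c maximizes (92 − 2(q₁+q₂) − c)·q₂, giving q₂(c) = (92 − c − 2q₁)/4.
E[c₂] = 0.3·5 + 0.7·17 = 13.4
Firm 1's FOC against E[q₂] yields q₁ = (92 − 2·13 + E[c₂])/6 = (92 − 26 + 13.4)/6 = 13.2333.
q₂(high-cost) = (92 − 17 − 2·13.2333)/4 = 12.1333.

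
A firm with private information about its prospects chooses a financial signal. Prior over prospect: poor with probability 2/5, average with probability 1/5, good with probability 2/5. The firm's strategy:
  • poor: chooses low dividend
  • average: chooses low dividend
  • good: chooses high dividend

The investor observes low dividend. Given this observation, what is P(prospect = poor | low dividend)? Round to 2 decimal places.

P(low dividend) = (2/5)·1 + (1/5)·1 + (2/5)·0 = 3/5
P(poor | low dividend) = ((2/5)·1) / (3/5) = (2/5) / (3/5) = 2/3

0.67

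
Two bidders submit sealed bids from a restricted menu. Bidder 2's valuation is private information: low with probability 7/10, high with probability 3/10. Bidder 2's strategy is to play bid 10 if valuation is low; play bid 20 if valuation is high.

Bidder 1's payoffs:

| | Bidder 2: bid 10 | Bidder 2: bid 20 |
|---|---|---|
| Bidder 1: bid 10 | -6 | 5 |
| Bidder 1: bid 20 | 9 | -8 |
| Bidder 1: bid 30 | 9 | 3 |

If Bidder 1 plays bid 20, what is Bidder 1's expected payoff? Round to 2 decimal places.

3.90

E[bid 20] = 7/10·9 + 3/10·(-8) = 63/10 + (-12/5) = 39/10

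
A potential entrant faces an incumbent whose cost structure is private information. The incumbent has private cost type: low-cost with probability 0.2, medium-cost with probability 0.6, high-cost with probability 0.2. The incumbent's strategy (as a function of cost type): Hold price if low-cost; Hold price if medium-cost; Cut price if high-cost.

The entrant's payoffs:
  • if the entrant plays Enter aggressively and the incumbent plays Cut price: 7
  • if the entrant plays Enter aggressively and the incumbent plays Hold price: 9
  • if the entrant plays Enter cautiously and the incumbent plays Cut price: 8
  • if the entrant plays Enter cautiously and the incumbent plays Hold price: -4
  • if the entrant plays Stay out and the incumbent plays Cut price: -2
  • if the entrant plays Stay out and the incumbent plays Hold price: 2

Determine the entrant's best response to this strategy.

Enter aggressively

Compute the entrant's expected payoff for each action, taking the expectation over the incumbent's type.
E[Enter aggressively] = 0.2·(9) + 0.6·(9) + 0.2·(7) = 8.6
E[Enter cautiously] = 0.2·(-4) + 0.6·(-4) + 0.2·(8) = -1.6
E[Stay out] = 0.2·(2) + 0.6·(2) + 0.2·(-2) = 1.2
Best response: Enter aggressively (8.6 is the largest).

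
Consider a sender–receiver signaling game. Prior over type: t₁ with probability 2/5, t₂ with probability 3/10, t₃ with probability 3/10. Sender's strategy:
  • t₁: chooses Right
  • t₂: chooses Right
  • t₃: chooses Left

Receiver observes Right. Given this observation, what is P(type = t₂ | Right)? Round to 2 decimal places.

0.43

P(Right) = (2/5)·1 + (3/10)·1 + (3/10)·0 = 7/10
P(t₂ | Right) = ((3/10)·1) / (7/10) = (3/10) / (7/10) = 3/7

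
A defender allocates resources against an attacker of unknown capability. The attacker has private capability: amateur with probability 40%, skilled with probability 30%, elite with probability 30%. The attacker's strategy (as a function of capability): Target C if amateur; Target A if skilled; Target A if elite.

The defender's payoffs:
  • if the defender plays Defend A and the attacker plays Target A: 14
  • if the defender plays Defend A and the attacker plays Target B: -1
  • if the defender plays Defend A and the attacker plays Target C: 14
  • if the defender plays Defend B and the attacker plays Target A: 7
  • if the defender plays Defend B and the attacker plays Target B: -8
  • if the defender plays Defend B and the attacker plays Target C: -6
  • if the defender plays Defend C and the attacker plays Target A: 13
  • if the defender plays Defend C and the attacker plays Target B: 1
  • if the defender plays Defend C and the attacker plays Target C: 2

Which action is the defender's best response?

Defend A

E[Defend A] = 0.4·(14) + 0.3·(14) + 0.3·(14) = 14
E[Defend B] = 0.4·(-6) + 0.3·(7) + 0.3·(7) = 1.8
E[Defend C] = 0.4·(2) + 0.3·(13) + 0.3·(13) = 8.6
Best response: Defend A (14 is the largest).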